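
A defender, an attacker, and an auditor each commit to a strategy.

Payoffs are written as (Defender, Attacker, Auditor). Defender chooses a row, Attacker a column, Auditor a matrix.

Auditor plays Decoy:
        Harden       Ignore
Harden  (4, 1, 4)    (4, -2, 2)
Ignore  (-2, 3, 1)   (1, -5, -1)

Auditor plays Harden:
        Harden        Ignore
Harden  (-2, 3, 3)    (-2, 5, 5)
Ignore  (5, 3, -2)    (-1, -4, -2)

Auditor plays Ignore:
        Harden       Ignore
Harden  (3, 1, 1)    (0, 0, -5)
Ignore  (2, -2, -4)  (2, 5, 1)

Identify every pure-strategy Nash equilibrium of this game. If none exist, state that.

(Harden, Harden, Decoy); (Ignore, Ignore, Ignore)

(Harden, Harden, Decoy): Defender gets 4, best alternative -2; Attacker gets 1, best alternative -2; Auditor gets 4, best alternative 3. No profitable deviation — NE.
(Harden, Harden, Harden): Defender can switch to Ignore (-2 → 5). Not NE.
(Harden, Harden, Ignore): Auditor can switch to Decoy (1 → 4). Not NE.
(Harden, Ignore, Decoy): Attacker can switch to Harden (-2 → 1). Not NE.
(Harden, Ignore, Harden): Defender can switch to Ignore (-2 → -1). Not NE.
(Harden, Ignore, Ignore): Defender can switch to Ignore (0 → 2). Not NE.
(Ignore, Harden, Decoy): Defender can switch to Harden (-2 → 4). Not NE.
(Ignore, Ignore, Ignore): Defender gets 2, best alternative 0; Attacker gets 5, best alternative -2; Auditor gets 1, best alternative -1. No profitable deviation — NE.
(The remaining 4 profiles each have a profitable deviation by the same check.)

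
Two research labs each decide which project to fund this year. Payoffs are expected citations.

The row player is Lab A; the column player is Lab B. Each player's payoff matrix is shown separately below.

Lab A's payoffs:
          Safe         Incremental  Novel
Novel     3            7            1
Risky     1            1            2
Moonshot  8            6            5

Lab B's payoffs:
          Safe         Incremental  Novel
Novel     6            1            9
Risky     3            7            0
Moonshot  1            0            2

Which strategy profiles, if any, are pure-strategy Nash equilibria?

(Novel, Safe): Lab A can switch to Moonshot (3 → 8). Not NE.
(Novel, Incremental): Lab B can switch to Safe (1 → 6). Not NE.
(Novel, Novel): Lab A can switch to Risky (1 → 2). Not NE.
(Risky, Safe): Lab A can switch to Novel (1 → 3). Not NE.
(Risky, Incremental): Lab A can switch to Novel (1 → 7). Not NE.
(Risky, Novel): Lab A can switch to Moonshot (2 → 5). Not NE.
(Moonshot, Safe): Lab B can switch to Novel (1 → 2). Not NE.
(Moonshot, Incremental): Lab A can switch to Novel (6 → 7). Not NE.
(Moonshot, Novel): Lab A gets 5, best alternative 2; Lab B gets 2, best alternative 1. No profitable deviation — NE.

The unique pure-strategy Nash equilibrium is (Moonshot, Novel).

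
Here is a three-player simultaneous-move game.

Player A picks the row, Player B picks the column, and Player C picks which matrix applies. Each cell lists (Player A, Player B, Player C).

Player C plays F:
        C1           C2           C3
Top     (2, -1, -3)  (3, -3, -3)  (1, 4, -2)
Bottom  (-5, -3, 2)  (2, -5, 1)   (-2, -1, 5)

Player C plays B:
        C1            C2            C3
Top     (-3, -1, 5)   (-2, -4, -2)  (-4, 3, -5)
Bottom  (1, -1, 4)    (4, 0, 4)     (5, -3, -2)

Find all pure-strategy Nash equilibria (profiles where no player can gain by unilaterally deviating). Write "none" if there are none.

Mark each player's best response to every combination of opponents' strategies; a profile where every player is best-responding is a pure Nash equilibrium.
Player A against (C1, F): payoffs 2, -5 → best response Top.
Player A against (C1, B): payoffs -3, 1 → best response Bottom.
Player A against (C2, F): payoffs 3, 2 → best response Top.
Player A against (C2, B): payoffs -2, 4 → best response Bottom.
Player A against (C3, F): payoffs 1, -2 → best response Top.
Player A against (C3, B): payoffs -4, 5 → best response Bottom.
Player B against (Top, F): payoffs -1, -3, 4 → best response C3.
Player B against (Top, B): payoffs -1, -4, 3 → best response C3.
Player B against (Bottom, F): payoffs -3, -5, -1 → best response C3.
Player B against (Bottom, B): payoffs -1, 0, -3 → best response C2.
Player C against (Top, C1): payoffs -3, 5 → best response B.
Player C against (Top, C2): payoffs -3, -2 → best response B.
Player C against (Top, C3): payoffs -2, -5 → best response F.
Player C against (Bottom, C1): payoffs 2, 4 → best response B.
Player C against (Bottom, C2): payoffs 1, 4 → best response B.
Player C against (Bottom, C3): payoffs 5, -2 → best response F.
Mutual best responses: (Top, C3, F); (Bottom, C2, B).

Pure-strategy Nash equilibria: (Top, C3, F) and (Bottom, C2, B)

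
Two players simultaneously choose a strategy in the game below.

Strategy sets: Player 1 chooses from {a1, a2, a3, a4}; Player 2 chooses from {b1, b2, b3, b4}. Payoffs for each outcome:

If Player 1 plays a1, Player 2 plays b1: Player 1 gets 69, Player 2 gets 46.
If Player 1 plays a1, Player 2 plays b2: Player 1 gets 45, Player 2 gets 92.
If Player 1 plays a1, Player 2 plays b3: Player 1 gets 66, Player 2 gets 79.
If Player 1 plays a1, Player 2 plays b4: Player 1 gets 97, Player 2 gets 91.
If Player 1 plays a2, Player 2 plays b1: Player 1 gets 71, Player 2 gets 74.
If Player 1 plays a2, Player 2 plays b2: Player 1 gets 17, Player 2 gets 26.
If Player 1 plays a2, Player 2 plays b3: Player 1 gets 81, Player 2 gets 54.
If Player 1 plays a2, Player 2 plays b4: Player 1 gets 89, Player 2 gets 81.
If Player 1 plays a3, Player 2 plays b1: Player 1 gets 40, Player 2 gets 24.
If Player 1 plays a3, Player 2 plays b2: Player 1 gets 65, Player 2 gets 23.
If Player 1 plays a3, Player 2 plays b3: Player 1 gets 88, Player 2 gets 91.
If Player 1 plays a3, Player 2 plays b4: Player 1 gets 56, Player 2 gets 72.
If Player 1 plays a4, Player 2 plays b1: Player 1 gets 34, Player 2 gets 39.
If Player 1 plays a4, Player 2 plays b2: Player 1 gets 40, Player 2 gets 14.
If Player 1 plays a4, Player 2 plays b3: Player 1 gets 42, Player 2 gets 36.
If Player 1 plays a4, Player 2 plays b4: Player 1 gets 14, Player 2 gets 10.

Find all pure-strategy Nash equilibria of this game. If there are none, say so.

Player 1 against b1: payoffs 69, 71, 40, 34 → best response a2.
Player 1 against b2: payoffs 45, 17, 65, 40 → best response a3.
Player 1 against b3: payoffs 66, 81, 88, 42 → best response a3.
Player 1 against b4: payoffs 97, 89, 56, 14 → best response a1.
Player 2 against a1: payoffs 46, 92, 79, 91 → best response b2.
Player 2 against a2: payoffs 74, 26, 54, 81 → best response b4.
Player 2 against a3: payoffs 24, 23, 91, 72 → best response b3.
Player 2 against a4: payoffs 39, 14, 36, 10 → best response b1.
Mutual best responses: (a3, b3).

The unique pure-strategy Nash equilibrium is (a3, b3).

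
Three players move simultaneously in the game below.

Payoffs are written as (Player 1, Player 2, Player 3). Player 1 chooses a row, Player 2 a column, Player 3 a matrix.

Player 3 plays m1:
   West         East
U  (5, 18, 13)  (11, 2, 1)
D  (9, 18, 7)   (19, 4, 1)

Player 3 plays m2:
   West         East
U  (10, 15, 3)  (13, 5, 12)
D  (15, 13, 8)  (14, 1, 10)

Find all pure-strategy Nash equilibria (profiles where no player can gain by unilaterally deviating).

(D, West, m2)

For each strategy profile, look for a profitable unilateral deviation.
(U, West, m1): Player 1 can switch to D (5 → 9). Not NE.
(U, West, m2): Player 1 can switch to D (10 → 15). Not NE.
(U, East, m1): Player 1 can switch to D (11 → 19). Not NE.
(U, East, m2): Player 1 can switch to D (13 → 14). Not NE.
(D, West, m1): Player 3 can switch to m2 (7 → 8). Not NE.
(D, West, m2): Player 1 gets 15, best alternative 10; Player 2 gets 13, best alternative 1; Player 3 gets 8, best alternative 7. No profitable deviation — NE.
(D, East, m1): Player 2 can switch to West (4 → 18). Not NE.
(The remaining 1 profile has a profitable deviation by the same check.)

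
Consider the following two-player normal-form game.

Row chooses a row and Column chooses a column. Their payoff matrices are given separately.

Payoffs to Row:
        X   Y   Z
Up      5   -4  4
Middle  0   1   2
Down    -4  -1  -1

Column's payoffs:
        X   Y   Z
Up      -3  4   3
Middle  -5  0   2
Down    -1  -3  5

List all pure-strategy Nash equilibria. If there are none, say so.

none

For each player, find the best response to each opponent profile; mutual best responses are the pure NE.
Row against X: payoffs 5, 0, -4 → best response Up.
Row against Y: payoffs -4, 1, -1 → best response Middle.
Row against Z: payoffs 4, 2, -1 → best response Up.
Column against Up: payoffs -3, 4, 3 → best response Y.
Column against Middle: payoffs -5, 0, 2 → best response Z.
Column against Down: payoffs -1, -3, 5 → best response Z.
No profile is a mutual best response for all players.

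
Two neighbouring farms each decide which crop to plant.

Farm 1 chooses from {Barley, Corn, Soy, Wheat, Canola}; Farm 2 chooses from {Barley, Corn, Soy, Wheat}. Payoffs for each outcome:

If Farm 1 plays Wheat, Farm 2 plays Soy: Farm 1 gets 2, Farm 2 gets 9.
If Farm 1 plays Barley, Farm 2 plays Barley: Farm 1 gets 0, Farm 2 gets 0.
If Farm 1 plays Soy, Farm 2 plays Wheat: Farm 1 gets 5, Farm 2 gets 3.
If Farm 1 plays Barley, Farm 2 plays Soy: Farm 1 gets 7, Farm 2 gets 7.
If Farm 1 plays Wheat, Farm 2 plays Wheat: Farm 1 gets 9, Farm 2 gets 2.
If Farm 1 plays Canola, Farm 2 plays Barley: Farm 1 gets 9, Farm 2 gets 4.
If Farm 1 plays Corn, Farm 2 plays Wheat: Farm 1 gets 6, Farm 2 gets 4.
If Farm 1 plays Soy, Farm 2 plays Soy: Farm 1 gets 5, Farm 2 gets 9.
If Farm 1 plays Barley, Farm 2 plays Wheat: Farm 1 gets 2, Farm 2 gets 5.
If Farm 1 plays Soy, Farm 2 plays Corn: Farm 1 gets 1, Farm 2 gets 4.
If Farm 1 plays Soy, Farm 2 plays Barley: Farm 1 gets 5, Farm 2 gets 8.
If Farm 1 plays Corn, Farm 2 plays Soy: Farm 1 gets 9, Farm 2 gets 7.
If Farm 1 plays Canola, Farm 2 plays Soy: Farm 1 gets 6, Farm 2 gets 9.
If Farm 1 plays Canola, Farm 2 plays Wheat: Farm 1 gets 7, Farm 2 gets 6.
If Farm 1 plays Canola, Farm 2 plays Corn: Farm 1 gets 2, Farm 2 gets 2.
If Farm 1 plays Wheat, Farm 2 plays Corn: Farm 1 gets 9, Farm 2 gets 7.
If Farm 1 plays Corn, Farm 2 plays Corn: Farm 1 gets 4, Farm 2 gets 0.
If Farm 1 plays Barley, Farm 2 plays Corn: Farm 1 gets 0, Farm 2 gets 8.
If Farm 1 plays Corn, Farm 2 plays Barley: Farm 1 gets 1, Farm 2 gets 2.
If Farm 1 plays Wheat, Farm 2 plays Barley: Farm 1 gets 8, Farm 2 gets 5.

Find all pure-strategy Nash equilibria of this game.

Mark each player's best response to every combination of opponents' strategies; a profile where every player is best-responding is a pure Nash equilibrium.
Farm 1 against Barley: payoffs 0, 1, 5, 8, 9 → best response Canola.
Farm 1 against Corn: payoffs 0, 4, 1, 9, 2 → best response Wheat.
Farm 1 against Soy: payoffs 7, 9, 5, 2, 6 → best response Corn.
Farm 1 against Wheat: payoffs 2, 6, 5, 9, 7 → best response Wheat.
Farm 2 against Barley: payoffs 0, 8, 7, 5 → best response Corn.
Farm 2 against Corn: payoffs 2, 0, 7, 4 → best response Soy.
Farm 2 against Soy: payoffs 8, 4, 9, 3 → best response Soy.
Farm 2 against Wheat: payoffs 5, 7, 9, 2 → best response Soy.
Farm 2 against Canola: payoffs 4, 2, 9, 6 → best response Soy.
Mutual best responses: (Corn, Soy).

(Corn, Soy)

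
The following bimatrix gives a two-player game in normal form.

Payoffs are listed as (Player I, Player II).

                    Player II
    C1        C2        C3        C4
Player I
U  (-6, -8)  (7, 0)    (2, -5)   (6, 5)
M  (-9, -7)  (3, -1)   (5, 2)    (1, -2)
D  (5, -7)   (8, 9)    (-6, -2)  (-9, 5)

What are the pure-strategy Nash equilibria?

Pure-strategy Nash equilibria: (U, C4) and (M, C3) and (D, C2)

Player I against C1: payoffs -6, -9, 5 → best response D.
Player I against C2: payoffs 7, 3, 8 → best response D.
Player I against C3: payoffs 2, 5, -6 → best response M.
Player I against C4: payoffs 6, 1, -9 → best response U.
Player II against U: payoffs -8, 0, -5, 5 → best response C4.
Player II against M: payoffs -7, -1, 2, -2 → best response C3.
Player II against D: payoffs -7, 9, -2, 5 → best response C2.
Mutual best responses: (U, C4); (M, C3); (D, C2).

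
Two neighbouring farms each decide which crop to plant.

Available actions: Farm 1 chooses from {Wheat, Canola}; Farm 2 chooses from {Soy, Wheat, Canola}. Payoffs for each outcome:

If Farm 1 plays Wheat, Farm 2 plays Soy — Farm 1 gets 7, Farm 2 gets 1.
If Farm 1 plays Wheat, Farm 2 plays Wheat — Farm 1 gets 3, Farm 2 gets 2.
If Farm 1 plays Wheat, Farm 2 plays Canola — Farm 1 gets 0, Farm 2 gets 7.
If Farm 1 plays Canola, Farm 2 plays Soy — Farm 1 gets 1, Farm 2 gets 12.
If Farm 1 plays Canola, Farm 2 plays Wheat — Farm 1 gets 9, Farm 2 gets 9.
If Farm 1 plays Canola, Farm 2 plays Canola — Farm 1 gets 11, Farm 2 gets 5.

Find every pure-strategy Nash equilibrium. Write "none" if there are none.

(Wheat, Soy): Farm 2 can switch to Wheat (1 → 2). Not NE.
(Wheat, Wheat): Farm 1 can switch to Canola (3 → 9). Not NE.
(Wheat, Canola): Farm 1 can switch to Canola (0 → 11). Not NE.
(Canola, Soy): Farm 1 can switch to Wheat (1 → 7). Not NE.
(Canola, Wheat): Farm 2 can switch to Soy (9 → 12). Not NE.
(Canola, Canola): Farm 2 can switch to Soy (5 → 12). Not NE.

This game has no pure Nash equilibrium.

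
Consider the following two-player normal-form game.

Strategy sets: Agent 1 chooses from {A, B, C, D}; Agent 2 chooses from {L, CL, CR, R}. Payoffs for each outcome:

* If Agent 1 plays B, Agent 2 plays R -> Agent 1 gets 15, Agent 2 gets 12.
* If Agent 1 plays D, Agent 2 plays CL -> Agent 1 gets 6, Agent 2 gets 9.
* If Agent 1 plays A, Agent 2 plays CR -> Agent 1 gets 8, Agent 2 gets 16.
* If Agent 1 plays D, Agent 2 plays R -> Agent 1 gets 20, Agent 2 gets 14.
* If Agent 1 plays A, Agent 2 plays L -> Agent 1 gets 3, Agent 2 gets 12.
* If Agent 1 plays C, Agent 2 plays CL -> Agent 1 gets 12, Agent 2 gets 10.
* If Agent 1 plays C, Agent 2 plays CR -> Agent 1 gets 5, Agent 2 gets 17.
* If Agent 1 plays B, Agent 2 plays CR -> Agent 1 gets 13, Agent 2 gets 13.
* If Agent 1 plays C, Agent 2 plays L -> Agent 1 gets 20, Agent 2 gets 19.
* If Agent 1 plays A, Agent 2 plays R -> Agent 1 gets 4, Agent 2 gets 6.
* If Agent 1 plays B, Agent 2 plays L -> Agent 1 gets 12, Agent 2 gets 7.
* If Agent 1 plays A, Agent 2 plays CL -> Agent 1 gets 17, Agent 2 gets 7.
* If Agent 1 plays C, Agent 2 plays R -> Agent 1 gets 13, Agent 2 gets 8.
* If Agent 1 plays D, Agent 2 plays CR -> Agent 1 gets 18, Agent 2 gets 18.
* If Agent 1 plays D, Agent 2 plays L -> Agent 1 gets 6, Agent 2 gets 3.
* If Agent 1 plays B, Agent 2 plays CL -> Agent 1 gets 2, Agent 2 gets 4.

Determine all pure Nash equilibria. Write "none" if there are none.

(C, L), (D, CR)

Check each profile: it is a Nash equilibrium iff no player can strictly gain by switching unilaterally.
(A, L): Agent 1 can switch to B (3 → 12). Not NE.
(A, CL): Agent 2 can switch to L (7 → 12). Not NE.
(A, CR): Agent 1 can switch to B (8 → 13). Not NE.
(A, R): Agent 1 can switch to B (4 → 15). Not NE.
(B, L): Agent 1 can switch to C (12 → 20). Not NE.
(B, CL): Agent 1 can switch to A (2 → 17). Not NE.
(B, CR): Agent 1 can switch to D (13 → 18). Not NE.
(B, R): Agent 1 can switch to D (15 → 20). Not NE.
(C, L): Agent 1 gets 20, best alternative 12; Agent 2 gets 19, best alternative 17. No profitable deviation — NE.
(C, CL): Agent 1 can switch to A (12 → 17). Not NE.
(C, CR): Agent 1 can switch to A (5 → 8). Not NE.
(D, CR): Agent 1 gets 18, best alternative 13; Agent 2 gets 18, best alternative 14. No profitable deviation — NE.
(The remaining 4 profiles each have a profitable deviation by the same check.)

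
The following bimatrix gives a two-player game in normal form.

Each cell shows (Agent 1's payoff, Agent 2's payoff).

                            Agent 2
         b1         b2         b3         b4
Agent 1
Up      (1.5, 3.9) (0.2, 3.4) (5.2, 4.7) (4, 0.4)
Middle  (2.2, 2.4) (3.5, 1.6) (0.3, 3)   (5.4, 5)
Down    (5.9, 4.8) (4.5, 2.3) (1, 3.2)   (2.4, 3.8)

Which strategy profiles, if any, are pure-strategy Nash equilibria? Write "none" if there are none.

The pure Nash equilibria are (Up, b3) and (Middle, b4) and (Down, b1).

(Up, b1): Agent 1 can switch to Middle (1.5 → 2.2). Not NE.
(Up, b2): Agent 1 can switch to Middle (0.2 → 3.5). Not NE.
(Up, b3): Agent 1 gets 5.2, best alternative 1; Agent 2 gets 4.7, best alternative 3.9. No profitable deviation — NE.
(Up, b4): Agent 1 can switch to Middle (4 → 5.4). Not NE.
(Middle, b1): Agent 1 can switch to Down (2.2 → 5.9). Not NE.
(Middle, b2): Agent 1 can switch to Down (3.5 → 4.5). Not NE.
(Middle, b3): Agent 1 can switch to Up (0.3 → 5.2). Not NE.
(Middle, b4): Agent 1 gets 5.4, best alternative 4; Agent 2 gets 5, best alternative 3. No profitable deviation — NE.
(Down, b1): Agent 1 gets 5.9, best alternative 2.2; Agent 2 gets 4.8, best alternative 3.8. No profitable deviation — NE.
(The remaining 3 profiles each have a profitable deviation by the same check.)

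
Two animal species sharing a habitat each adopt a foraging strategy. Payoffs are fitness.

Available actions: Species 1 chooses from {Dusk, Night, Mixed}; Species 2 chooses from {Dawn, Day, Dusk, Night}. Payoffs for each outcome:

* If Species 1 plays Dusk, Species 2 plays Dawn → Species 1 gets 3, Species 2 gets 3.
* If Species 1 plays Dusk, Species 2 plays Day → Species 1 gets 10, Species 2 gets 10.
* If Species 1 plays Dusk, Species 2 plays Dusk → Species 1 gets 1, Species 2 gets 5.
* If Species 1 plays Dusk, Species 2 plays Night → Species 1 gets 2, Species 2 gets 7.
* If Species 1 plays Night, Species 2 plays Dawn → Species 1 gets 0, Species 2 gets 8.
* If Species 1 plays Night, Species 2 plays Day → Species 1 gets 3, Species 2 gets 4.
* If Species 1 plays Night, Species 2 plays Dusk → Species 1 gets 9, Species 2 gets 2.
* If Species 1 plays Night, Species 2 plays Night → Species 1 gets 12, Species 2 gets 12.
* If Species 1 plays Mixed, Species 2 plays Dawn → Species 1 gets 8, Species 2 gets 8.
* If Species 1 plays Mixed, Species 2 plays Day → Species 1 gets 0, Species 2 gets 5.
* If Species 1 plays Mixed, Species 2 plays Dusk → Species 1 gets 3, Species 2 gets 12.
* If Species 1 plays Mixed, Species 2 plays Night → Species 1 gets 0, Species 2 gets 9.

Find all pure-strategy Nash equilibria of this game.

(Dusk, Day), (Night, Night)

Check each profile: it is a Nash equilibrium iff no player can strictly gain by switching unilaterally.
(Dusk, Dawn): Species 1 can switch to Mixed (3 → 8). Not NE.
(Dusk, Day): Species 1 gets 10, best alternative 3; Species 2 gets 10, best alternative 7. No profitable deviation — NE.
(Dusk, Dusk): Species 1 can switch to Night (1 → 9). Not NE.
(Dusk, Night): Species 1 can switch to Night (2 → 12). Not NE.
(Night, Dawn): Species 1 can switch to Dusk (0 → 3). Not NE.
(Night, Day): Species 1 can switch to Dusk (3 → 10). Not NE.
(Night, Dusk): Species 2 can switch to Dawn (2 → 8). Not NE.
(Night, Night): Species 1 gets 12, best alternative 2; Species 2 gets 12, best alternative 8. No profitable deviation — NE.
(The remaining 4 profiles each have a profitable deviation by the same check.)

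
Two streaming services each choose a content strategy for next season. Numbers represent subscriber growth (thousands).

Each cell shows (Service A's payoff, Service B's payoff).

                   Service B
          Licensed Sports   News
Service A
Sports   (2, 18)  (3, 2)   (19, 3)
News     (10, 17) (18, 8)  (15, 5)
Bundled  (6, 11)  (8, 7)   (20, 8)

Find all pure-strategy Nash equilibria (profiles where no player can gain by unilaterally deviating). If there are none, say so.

Service A against Licensed: payoffs 2, 10, 6 → best response News.
Service A against Sports: payoffs 3, 18, 8 → best response News.
Service A against News: payoffs 19, 15, 20 → best response Bundled.
Service B against Sports: payoffs 18, 2, 3 → best response Licensed.
Service B against News: payoffs 17, 8, 5 → best response Licensed.
Service B against Bundled: payoffs 11, 7, 8 → best response Licensed.
Mutual best responses: (News, Licensed).

The unique pure-strategy Nash equilibrium is (News, Licensed).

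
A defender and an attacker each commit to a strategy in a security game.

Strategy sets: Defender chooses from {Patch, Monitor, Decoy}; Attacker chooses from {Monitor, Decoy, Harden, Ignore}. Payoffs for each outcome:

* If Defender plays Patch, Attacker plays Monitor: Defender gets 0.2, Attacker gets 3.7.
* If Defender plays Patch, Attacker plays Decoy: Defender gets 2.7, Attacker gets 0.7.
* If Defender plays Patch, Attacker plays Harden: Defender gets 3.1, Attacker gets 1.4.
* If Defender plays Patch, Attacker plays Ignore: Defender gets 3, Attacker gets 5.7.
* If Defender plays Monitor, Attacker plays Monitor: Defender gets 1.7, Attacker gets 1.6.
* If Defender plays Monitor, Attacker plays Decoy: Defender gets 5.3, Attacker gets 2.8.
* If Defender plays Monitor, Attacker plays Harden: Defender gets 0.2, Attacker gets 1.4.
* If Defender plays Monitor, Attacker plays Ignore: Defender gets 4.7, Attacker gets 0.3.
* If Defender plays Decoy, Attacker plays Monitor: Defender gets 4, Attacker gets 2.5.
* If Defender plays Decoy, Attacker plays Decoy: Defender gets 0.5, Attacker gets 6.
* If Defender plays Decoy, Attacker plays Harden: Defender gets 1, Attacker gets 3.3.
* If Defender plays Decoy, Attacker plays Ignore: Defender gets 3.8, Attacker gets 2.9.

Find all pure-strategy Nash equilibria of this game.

(Monitor, Decoy)

(Patch, Monitor): Defender can switch to Monitor (0.2 → 1.7). Not NE.
(Patch, Decoy): Defender can switch to Monitor (2.7 → 5.3). Not NE.
(Patch, Harden): Attacker can switch to Monitor (1.4 → 3.7). Not NE.
(Patch, Ignore): Defender can switch to Monitor (3 → 4.7). Not NE.
(Monitor, Monitor): Defender can switch to Decoy (1.7 → 4). Not NE.
(Monitor, Decoy): Defender gets 5.3, best alternative 2.7; Attacker gets 2.8, best alternative 1.6. No profitable deviation — NE.
(Monitor, Harden): Defender can switch to Patch (0.2 → 3.1). Not NE.
(Monitor, Ignore): Attacker can switch to Monitor (0.3 → 1.6). Not NE.
(Decoy, Monitor): Attacker can switch to Decoy (2.5 → 6). Not NE.
(Decoy, Decoy): Defender can switch to Patch (0.5 → 2.7). Not NE.
(Decoy, Harden): Defender can switch to Patch (1 → 3.1). Not NE.
(Decoy, Ignore): Defender can switch to Monitor (3.8 → 4.7). Not NE.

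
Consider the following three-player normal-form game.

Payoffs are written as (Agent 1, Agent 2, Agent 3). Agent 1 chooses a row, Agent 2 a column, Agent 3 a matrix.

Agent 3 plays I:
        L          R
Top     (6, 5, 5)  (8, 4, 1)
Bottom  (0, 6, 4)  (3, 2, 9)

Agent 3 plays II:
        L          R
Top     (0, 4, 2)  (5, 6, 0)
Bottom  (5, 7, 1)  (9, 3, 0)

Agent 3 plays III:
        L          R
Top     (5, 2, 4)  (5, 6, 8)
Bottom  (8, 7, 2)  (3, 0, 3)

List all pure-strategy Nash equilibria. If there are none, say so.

Agent 1 against (L, I): payoffs 6, 0 → best response Top.
Agent 1 against (L, II): payoffs 0, 5 → best response Bottom.
Agent 1 against (L, III): payoffs 5, 8 → best response Bottom.
Agent 1 against (R, I): payoffs 8, 3 → best response Top.
Agent 1 against (R, II): payoffs 5, 9 → best response Bottom.
Agent 1 against (R, III): payoffs 5, 3 → best response Top.
Agent 2 against (Top, I): payoffs 5, 4 → best response L.
Agent 2 against (Top, II): payoffs 4, 6 → best response R.
Agent 2 against (Top, III): payoffs 2, 6 → best response R.
Agent 2 against (Bottom, I): payoffs 6, 2 → best response L.
Agent 2 against (Bottom, II): payoffs 7, 3 → best response L.
Agent 2 against (Bottom, III): payoffs 7, 0 → best response L.
Agent 3 against (Top, L): payoffs 5, 2, 4 → best response I.
Agent 3 against (Top, R): payoffs 1, 0, 8 → best response III.
Agent 3 against (Bottom, L): payoffs 4, 1, 2 → best response I.
Agent 3 against (Bottom, R): payoffs 9, 0, 3 → best response I.
Mutual best responses: (Top, L, I); (Top, R, III).

The pure Nash equilibria are (Top, L, I), (Top, R, III).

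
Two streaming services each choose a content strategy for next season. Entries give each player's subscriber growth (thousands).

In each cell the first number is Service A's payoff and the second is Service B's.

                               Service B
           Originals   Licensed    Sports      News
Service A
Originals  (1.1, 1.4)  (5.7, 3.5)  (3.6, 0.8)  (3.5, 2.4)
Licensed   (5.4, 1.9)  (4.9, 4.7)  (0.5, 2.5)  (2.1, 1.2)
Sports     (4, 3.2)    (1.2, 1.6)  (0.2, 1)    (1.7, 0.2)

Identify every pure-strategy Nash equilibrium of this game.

(Originals, Originals): Service A can switch to Licensed (1.1 → 5.4). Not NE.
(Originals, Licensed): Service A gets 5.7, best alternative 4.9; Service B gets 3.5, best alternative 2.4. No profitable deviation — NE.
(Originals, Sports): Service B can switch to Originals (0.8 → 1.4). Not NE.
(Originals, News): Service B can switch to Licensed (2.4 → 3.5). Not NE.
(Licensed, Originals): Service B can switch to Licensed (1.9 → 4.7). Not NE.
(Licensed, Licensed): Service A can switch to Originals (4.9 → 5.7). Not NE.
(Licensed, Sports): Service A can switch to Originals (0.5 → 3.6). Not NE.
(Licensed, News): Service A can switch to Originals (2.1 → 3.5). Not NE.
(Sports, Originals): Service A can switch to Licensed (4 → 5.4). Not NE.
(Sports, Licensed): Service A can switch to Originals (1.2 → 5.7). Not NE.
(Sports, Sports): Service A can switch to Originals (0.2 → 3.6). Not NE.
(Sports, News): Service A can switch to Originals (1.7 → 3.5). Not NE.

The unique pure-strategy Nash equilibrium is (Originals, Licensed).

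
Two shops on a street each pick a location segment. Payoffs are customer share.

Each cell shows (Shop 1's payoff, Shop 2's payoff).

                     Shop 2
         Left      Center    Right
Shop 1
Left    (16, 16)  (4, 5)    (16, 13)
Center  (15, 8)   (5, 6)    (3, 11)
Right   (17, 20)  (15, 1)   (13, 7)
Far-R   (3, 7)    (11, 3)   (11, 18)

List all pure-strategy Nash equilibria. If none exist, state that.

(Right, Left)

For each strategy profile, look for a profitable unilateral deviation.
(Left, Left): Shop 1 can switch to Right (16 → 17). Not NE.
(Left, Center): Shop 1 can switch to Center (4 → 5). Not NE.
(Left, Right): Shop 2 can switch to Left (13 → 16). Not NE.
(Center, Left): Shop 1 can switch to Left (15 → 16). Not NE.
(Center, Center): Shop 1 can switch to Right (5 → 15). Not NE.
(Center, Right): Shop 1 can switch to Left (3 → 16). Not NE.
(Right, Left): Shop 1 gets 17, best alternative 16; Shop 2 gets 20, best alternative 7. No profitable deviation — NE.
(Right, Center): Shop 2 can switch to Left (1 → 20). Not NE.
(Right, Right): Shop 1 can switch to Left (13 → 16). Not NE.
(The remaining 3 profiles each have a profitable deviation by the same check.)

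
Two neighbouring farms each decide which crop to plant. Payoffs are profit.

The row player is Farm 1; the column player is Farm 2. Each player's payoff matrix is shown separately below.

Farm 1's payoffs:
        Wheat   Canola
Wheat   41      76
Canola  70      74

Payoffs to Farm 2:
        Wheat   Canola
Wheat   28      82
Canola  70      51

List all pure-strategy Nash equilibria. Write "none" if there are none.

Pure-strategy Nash equilibria: (Wheat, Canola), (Canola, Wheat)

For each player, find the best response to each opponent profile; mutual best responses are the pure NE.
Farm 1 against Wheat: payoffs 41, 70 → best response Canola.
Farm 1 against Canola: payoffs 76, 74 → best response Wheat.
Farm 2 against Wheat: payoffs 28, 82 → best response Canola.
Farm 2 against Canola: payoffs 70, 51 → best response Wheat.
Mutual best responses: (Wheat, Canola); (Canola, Wheat).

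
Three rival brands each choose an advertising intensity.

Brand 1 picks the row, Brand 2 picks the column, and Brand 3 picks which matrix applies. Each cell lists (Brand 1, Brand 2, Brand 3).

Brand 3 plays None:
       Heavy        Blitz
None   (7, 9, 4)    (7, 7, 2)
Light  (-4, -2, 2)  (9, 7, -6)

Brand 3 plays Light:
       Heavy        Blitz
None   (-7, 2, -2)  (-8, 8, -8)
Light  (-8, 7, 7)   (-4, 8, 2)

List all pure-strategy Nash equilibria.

Check each profile: it is a Nash equilibrium iff no player can strictly gain by switching unilaterally.
(None, Heavy, None): Brand 1 gets 7, best alternative -4; Brand 2 gets 9, best alternative 7; Brand 3 gets 4, best alternative -2. No profitable deviation — NE.
(None, Heavy, Light): Brand 2 can switch to Blitz (2 → 8). Not NE.
(None, Blitz, None): Brand 1 can switch to Light (7 → 9). Not NE.
(None, Blitz, Light): Brand 1 can switch to Light (-8 → -4). Not NE.
(Light, Heavy, None): Brand 1 can switch to None (-4 → 7). Not NE.
(Light, Heavy, Light): Brand 1 can switch to None (-8 → -7). Not NE.
(Light, Blitz, None): Brand 3 can switch to Light (-6 → 2). Not NE.
(Light, Blitz, Light): Brand 1 gets -4, best alternative -8; Brand 2 gets 8, best alternative 7; Brand 3 gets 2, best alternative -6. No profitable deviation — NE.

(None, Heavy, None), (Light, Blitz, Light)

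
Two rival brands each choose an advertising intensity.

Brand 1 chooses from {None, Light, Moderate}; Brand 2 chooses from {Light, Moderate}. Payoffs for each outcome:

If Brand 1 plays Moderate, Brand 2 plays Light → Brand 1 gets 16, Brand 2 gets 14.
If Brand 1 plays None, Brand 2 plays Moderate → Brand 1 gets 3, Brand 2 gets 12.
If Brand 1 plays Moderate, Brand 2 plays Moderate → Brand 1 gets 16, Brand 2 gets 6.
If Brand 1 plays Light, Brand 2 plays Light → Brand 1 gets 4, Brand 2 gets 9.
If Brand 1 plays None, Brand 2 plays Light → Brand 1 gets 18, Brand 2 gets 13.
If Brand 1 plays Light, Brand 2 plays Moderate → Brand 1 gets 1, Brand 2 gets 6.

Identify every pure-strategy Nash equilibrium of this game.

(None, Light)

(None, Light): Brand 1 gets 18, best alternative 16; Brand 2 gets 13, best alternative 12. No profitable deviation — NE.
(None, Moderate): Brand 1 can switch to Moderate (3 → 16). Not NE.
(Light, Light): Brand 1 can switch to None (4 → 18). Not NE.
(Light, Moderate): Brand 1 can switch to None (1 → 3). Not NE.
(Moderate, Light): Brand 1 can switch to None (16 → 18). Not NE.
(Moderate, Moderate): Brand 2 can switch to Light (6 → 14). Not NE.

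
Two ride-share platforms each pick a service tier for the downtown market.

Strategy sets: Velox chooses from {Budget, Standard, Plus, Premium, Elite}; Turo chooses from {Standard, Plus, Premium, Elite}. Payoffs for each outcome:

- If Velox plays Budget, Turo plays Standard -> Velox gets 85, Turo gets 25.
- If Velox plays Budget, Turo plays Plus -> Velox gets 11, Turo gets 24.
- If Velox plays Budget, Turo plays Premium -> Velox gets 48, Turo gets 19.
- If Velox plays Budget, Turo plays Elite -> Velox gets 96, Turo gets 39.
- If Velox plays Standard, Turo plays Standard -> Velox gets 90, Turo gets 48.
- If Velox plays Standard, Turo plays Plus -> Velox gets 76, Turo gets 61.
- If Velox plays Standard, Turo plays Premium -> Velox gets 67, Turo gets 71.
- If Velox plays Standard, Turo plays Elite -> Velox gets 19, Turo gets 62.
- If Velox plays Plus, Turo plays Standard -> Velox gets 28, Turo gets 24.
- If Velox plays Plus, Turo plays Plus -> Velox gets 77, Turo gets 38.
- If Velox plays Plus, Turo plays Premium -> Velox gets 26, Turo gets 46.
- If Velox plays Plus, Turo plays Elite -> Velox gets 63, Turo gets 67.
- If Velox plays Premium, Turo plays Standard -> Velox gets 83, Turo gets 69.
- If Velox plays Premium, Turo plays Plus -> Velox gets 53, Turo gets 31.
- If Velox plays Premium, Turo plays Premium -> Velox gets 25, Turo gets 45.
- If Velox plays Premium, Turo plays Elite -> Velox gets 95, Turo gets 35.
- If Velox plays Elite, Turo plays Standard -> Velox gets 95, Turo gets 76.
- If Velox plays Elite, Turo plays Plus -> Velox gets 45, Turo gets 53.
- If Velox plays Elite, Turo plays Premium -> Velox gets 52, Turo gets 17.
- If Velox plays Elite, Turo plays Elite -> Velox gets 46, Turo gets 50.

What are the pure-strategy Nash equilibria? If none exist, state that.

(Budget, Elite), (Standard, Premium), (Elite, Standard)

Check each profile: it is a Nash equilibrium iff no player can strictly gain by switching unilaterally.
(Budget, Standard): Velox can switch to Standard (85 → 90). Not NE.
(Budget, Plus): Velox can switch to Standard (11 → 76). Not NE.
(Budget, Premium): Velox can switch to Standard (48 → 67). Not NE.
(Budget, Elite): Velox gets 96, best alternative 95; Turo gets 39, best alternative 25. No profitable deviation — NE.
(Standard, Standard): Velox can switch to Elite (90 → 95). Not NE.
(Standard, Plus): Velox can switch to Plus (76 → 77). Not NE.
(Standard, Premium): Velox gets 67, best alternative 52; Turo gets 71, best alternative 62. No profitable deviation — NE.
(Standard, Elite): Velox can switch to Budget (19 → 96). Not NE.
(Plus, Standard): Velox can switch to Budget (28 → 85). Not NE.
(Plus, Plus): Turo can switch to Premium (38 → 46). Not NE.
(Plus, Premium): Velox can switch to Budget (26 → 48). Not NE.
(Plus, Elite): Velox can switch to Budget (63 → 96). Not NE.
(Elite, Standard): Velox gets 95, best alternative 90; Turo gets 76, best alternative 53. No profitable deviation — NE.
(The remaining 7 profiles each have a profitable deviation by the same check.)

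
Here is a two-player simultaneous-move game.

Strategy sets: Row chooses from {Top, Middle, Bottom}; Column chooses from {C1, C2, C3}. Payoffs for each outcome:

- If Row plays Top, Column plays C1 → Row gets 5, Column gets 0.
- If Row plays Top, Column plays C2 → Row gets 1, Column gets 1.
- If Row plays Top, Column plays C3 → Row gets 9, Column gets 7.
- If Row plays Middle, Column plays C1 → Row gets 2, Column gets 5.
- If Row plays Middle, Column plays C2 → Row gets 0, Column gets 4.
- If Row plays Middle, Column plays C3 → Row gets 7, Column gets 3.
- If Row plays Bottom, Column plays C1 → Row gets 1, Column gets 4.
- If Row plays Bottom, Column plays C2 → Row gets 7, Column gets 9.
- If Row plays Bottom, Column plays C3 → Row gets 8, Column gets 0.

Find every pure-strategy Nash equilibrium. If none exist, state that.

(Top, C3); (Bottom, C2)

For each player, find the best response to each opponent profile; mutual best responses are the pure NE.
Row against C1: payoffs 5, 2, 1 → best response Top.
Row against C2: payoffs 1, 0, 7 → best response Bottom.
Row against C3: payoffs 9, 7, 8 → best response Top.
Column against Top: payoffs 0, 1, 7 → best response C3.
Column against Middle: payoffs 5, 4, 3 → best response C1.
Column against Bottom: payoffs 4, 9, 0 → best response C2.
Mutual best responses: (Top, C3); (Bottom, C2).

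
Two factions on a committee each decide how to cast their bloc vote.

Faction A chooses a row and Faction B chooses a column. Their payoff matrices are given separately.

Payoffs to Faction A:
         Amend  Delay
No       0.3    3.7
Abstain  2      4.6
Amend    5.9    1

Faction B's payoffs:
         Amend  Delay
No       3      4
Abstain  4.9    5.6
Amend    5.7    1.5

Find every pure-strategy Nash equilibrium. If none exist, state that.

For each strategy profile, look for a profitable unilateral deviation.
(No, Amend): Faction A can switch to Abstain (0.3 → 2). Not NE.
(No, Delay): Faction A can switch to Abstain (3.7 → 4.6). Not NE.
(Abstain, Amend): Faction A can switch to Amend (2 → 5.9). Not NE.
(Abstain, Delay): Faction A gets 4.6, best alternative 3.7; Faction B gets 5.6, best alternative 4.9. No profitable deviation — NE.
(Amend, Amend): Faction A gets 5.9, best alternative 2; Faction B gets 5.7, best alternative 1.5. No profitable deviation — NE.
(Amend, Delay): Faction A can switch to No (1 → 3.7). Not NE.

The pure Nash equilibria are (Abstain, Delay), (Amend, Amend).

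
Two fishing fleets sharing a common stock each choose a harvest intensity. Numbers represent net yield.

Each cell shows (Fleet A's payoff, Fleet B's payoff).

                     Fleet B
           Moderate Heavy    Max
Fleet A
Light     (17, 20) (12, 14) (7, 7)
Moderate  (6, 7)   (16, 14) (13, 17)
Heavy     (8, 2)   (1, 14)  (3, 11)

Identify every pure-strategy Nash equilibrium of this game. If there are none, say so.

The pure Nash equilibria are (Light, Moderate); (Moderate, Max).

Mark each player's best response to every combination of opponents' strategies; a profile where every player is best-responding is a pure Nash equilibrium.
Fleet A against Moderate: payoffs 17, 6, 8 → best response Light.
Fleet A against Heavy: payoffs 12, 16, 1 → best response Moderate.
Fleet A against Max: payoffs 7, 13, 3 → best response Moderate.
Fleet B against Light: payoffs 20, 14, 7 → best response Moderate.
Fleet B against Moderate: payoffs 7, 14, 17 → best response Max.
Fleet B against Heavy: payoffs 2, 14, 11 → best response Heavy.
Mutual best responses: (Light, Moderate); (Moderate, Max).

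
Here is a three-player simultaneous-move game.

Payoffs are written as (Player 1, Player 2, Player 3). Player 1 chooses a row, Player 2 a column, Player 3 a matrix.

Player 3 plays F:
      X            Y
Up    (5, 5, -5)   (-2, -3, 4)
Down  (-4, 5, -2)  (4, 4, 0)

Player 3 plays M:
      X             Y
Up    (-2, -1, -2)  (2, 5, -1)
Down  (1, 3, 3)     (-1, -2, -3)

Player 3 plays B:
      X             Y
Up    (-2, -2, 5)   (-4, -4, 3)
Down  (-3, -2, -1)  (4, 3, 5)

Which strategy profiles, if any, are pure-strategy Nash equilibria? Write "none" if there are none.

Player 1 against (X, F): payoffs 5, -4 → best response Up.
Player 1 against (X, M): payoffs -2, 1 → best response Down.
Player 1 against (X, B): payoffs -2, -3 → best response Up.
Player 1 against (Y, F): payoffs -2, 4 → best response Down.
Player 1 against (Y, M): payoffs 2, -1 → best response Up.
Player 1 against (Y, B): payoffs -4, 4 → best response Down.
Player 2 against (Up, F): payoffs 5, -3 → best response X.
Player 2 against (Up, M): payoffs -1, 5 → best response Y.
Player 2 against (Up, B): payoffs -2, -4 → best response X.
Player 2 against (Down, F): payoffs 5, 4 → best response X.
Player 2 against (Down, M): payoffs 3, -2 → best response X.
Player 2 against (Down, B): payoffs -2, 3 → best response Y.
Player 3 against (Up, X): payoffs -5, -2, 5 → best response B.
Player 3 against (Up, Y): payoffs 4, -1, 3 → best response F.
Player 3 against (Down, X): payoffs -2, 3, -1 → best response M.
Player 3 against (Down, Y): payoffs 0, -3, 5 → best response B.
Mutual best responses: (Up, X, B); (Down, X, M); (Down, Y, B).

(Up, X, B) and (Down, X, M) and (Down, Y, B)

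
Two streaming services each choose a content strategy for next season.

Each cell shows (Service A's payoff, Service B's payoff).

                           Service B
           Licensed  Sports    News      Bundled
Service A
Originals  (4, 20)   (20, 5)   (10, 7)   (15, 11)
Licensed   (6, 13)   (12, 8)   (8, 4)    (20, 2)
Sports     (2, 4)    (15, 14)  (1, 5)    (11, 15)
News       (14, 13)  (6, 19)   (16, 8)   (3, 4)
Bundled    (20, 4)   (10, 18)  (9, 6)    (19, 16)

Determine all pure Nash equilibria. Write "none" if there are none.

This game has no pure Nash equilibrium.

(Originals, Licensed): Service A can switch to Licensed (4 → 6). Not NE.
(Originals, Sports): Service B can switch to Licensed (5 → 20). Not NE.
(Originals, News): Service A can switch to News (10 → 16). Not NE.
(Originals, Bundled): Service A can switch to Licensed (15 → 20). Not NE.
(Licensed, Licensed): Service A can switch to News (6 → 14). Not NE.
(Licensed, Sports): Service A can switch to Originals (12 → 20). Not NE.
(Licensed, News): Service A can switch to Originals (8 → 10). Not NE.
(Licensed, Bundled): Service B can switch to Licensed (2 → 13). Not NE.
(Sports, Licensed): Service A can switch to Originals (2 → 4). Not NE.
(Sports, Sports): Service A can switch to Originals (15 → 20). Not NE.
(The remaining 10 profiles each have a profitable deviation by the same check.)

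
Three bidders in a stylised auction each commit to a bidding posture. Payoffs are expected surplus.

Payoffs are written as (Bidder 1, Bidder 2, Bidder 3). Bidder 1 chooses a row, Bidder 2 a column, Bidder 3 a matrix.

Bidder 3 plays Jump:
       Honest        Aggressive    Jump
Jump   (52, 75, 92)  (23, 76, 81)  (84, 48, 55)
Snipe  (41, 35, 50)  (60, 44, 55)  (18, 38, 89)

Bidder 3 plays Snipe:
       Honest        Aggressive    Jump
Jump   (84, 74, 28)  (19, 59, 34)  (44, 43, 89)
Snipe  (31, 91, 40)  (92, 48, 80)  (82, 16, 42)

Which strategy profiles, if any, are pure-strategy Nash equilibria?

This game has no pure Nash equilibrium.

Bidder 1 against (Honest, Jump): payoffs 52, 41 → best response Jump.
Bidder 1 against (Honest, Snipe): payoffs 84, 31 → best response Jump.
Bidder 1 against (Aggressive, Jump): payoffs 23, 60 → best response Snipe.
Bidder 1 against (Aggressive, Snipe): payoffs 19, 92 → best response Snipe.
Bidder 1 against (Jump, Jump): payoffs 84, 18 → best response Jump.
Bidder 1 against (Jump, Snipe): payoffs 44, 82 → best response Snipe.
Bidder 2 against (Jump, Jump): payoffs 75, 76, 48 → best response Aggressive.
Bidder 2 against (Jump, Snipe): payoffs 74, 59, 43 → best response Honest.
Bidder 2 against (Snipe, Jump): payoffs 35, 44, 38 → best response Aggressive.
Bidder 2 against (Snipe, Snipe): payoffs 91, 48, 16 → best response Honest.
Bidder 3 against (Jump, Honest): payoffs 92, 28 → best response Jump.
Bidder 3 against (Jump, Aggressive): payoffs 81, 34 → best response Jump.
Bidder 3 against (Jump, Jump): payoffs 55, 89 → best response Snipe.
Bidder 3 against (Snipe, Honest): payoffs 50, 40 → best response Jump.
Bidder 3 against (Snipe, Aggressive): payoffs 55, 80 → best response Snipe.
Bidder 3 against (Snipe, Jump): payoffs 89, 42 → best response Jump.
No profile is a mutual best response for all players.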